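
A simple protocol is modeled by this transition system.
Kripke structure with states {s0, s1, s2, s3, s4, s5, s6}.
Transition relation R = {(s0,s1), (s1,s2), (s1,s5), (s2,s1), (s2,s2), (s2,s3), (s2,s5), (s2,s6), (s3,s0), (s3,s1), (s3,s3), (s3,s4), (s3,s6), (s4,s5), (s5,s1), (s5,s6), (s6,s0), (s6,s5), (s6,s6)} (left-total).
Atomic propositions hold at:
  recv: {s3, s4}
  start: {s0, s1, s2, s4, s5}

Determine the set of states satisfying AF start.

AF start: least fixpoint, start Z0 = {s0, s1, s2, s4, s5}, add states with every successor in Z. Already a fixed point.
Sat(AF start) = {s0, s1, s2, s4, s5}

{s0, s1, s2, s4, s5}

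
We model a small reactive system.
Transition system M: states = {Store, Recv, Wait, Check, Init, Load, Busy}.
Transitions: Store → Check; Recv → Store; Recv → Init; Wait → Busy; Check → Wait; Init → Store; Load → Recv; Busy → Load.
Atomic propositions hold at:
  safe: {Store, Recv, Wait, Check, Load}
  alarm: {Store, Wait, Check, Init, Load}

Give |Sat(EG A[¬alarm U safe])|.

6

Sat(¬alarm) = {Recv, Busy}
A[¬alarm U safe]: least fixpoint, start Z0 = Sat(safe) = {Store, Recv, Wait, Check, Load}, add states in Sat(¬alarm) with every successor in Z. Z1 = {Store, Recv, Wait, Check, Load, Busy}; fixed.
Sat(A[¬alarm U safe]) = {Store, Recv, Wait, Check, Load, Busy}
EG A[¬alarm U safe]: greatest fixpoint, start Z0 = {Store, Recv, Wait, Check, Load, Busy}, keep only states in Sat with some successor in Z. Already a fixed point.
Sat(EG A[¬alarm U safe]) = {Store, Recv, Wait, Check, Load, Busy}
|Sat(EG A[¬alarm U safe])| = |{Store, Recv, Wait, Check, Load, Busy}| = 6.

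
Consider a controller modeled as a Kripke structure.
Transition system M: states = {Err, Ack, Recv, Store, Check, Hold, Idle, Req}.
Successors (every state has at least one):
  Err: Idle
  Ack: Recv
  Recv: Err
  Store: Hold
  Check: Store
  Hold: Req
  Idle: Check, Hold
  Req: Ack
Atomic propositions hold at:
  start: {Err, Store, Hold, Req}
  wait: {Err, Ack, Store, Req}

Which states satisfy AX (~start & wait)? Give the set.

Sat(~start) = {Ack, Recv, Check, Idle}
Sat(~start & wait) = {Ack}
Sat(AX (~start & wait)) = {s : every successor in {Ack}} = {Req}

{Req}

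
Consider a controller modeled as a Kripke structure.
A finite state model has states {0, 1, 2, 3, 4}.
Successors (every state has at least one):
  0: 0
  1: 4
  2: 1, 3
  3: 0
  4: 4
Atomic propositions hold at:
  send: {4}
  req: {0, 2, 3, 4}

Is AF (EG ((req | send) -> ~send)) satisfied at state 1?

Sat(req | send) = {0, 2, 3, 4}
Sat(~send) = {0, 1, 2, 3}
Sat((req | send) -> ~send) = {0, 1, 2, 3}
EG ((req | send) -> ~send): greatest fixpoint, start Z0 = {0, 1, 2, 3}, keep only states in Sat with some successor in Z. Z1 = {0, 2, 3}; fixed.
Sat(EG ((req | send) -> ~send)) = {0, 2, 3}
AF (EG ((req | send) -> ~send)): least fixpoint, start Z0 = {0, 2, 3}, add states with every successor in Z. Already a fixed point.
Sat(AF (EG ((req | send) -> ~send))) = {0, 2, 3}
1 ∉ Sat(AF (EG ((req | send) -> ~send))) = {0, 2, 3}, so the formula does not hold at 1.

No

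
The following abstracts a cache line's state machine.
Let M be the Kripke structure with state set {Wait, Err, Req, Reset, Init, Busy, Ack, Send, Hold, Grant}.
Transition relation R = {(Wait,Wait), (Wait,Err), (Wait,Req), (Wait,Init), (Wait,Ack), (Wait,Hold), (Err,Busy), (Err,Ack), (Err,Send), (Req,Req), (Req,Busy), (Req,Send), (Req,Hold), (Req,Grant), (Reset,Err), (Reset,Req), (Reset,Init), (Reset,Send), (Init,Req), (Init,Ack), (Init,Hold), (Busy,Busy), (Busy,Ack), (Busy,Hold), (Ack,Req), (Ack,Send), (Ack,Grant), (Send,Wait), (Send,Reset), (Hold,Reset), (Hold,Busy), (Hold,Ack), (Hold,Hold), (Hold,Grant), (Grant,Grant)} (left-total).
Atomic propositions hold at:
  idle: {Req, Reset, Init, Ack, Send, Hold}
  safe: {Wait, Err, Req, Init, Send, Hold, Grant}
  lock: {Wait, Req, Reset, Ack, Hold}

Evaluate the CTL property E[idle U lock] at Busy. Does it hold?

No

E[idle U lock]: least fixpoint, start Z0 = Sat(lock) = {Wait, Req, Reset, Ack, Hold}, add states in Sat(idle) with some successor in Z. Z1 = {Wait, Req, Reset, Init, Ack, Send, Hold}; fixed.
Sat(E[idle U lock]) = {Wait, Req, Reset, Init, Ack, Send, Hold}
Busy ∉ Sat(E[idle U lock]) = {Wait, Req, Reset, Init, Ack, Send, Hold}, so the formula does not hold at Busy.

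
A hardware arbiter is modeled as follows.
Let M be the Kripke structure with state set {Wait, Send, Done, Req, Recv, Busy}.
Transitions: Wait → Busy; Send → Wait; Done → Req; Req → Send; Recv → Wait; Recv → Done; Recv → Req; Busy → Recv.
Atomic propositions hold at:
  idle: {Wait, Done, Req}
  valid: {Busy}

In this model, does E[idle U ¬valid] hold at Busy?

No

Sat(¬valid) = {Wait, Send, Done, Req, Recv}
E[idle U ¬valid]: least fixpoint, start Z0 = Sat(¬valid) = {Wait, Send, Done, Req, Recv}, add states in Sat(idle) with some successor in Z. Already a fixed point.
Sat(E[idle U ¬valid]) = {Wait, Send, Done, Req, Recv}
Busy ∉ Sat(E[idle U ¬valid]) = {Wait, Send, Done, Req, Recv}, so the formula does not hold at Busy.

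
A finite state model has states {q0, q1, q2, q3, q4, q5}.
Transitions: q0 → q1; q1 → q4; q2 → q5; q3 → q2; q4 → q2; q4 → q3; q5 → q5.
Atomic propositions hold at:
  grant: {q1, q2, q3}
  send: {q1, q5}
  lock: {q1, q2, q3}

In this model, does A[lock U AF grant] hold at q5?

AF grant: least fixpoint, start Z0 = {q1, q2, q3}, add states with every successor in Z. Z1 = {q0, q1, q2, q3, q4}; fixed.
Sat(AF grant) = {q0, q1, q2, q3, q4}
A[lock U AF grant]: least fixpoint, start Z0 = Sat(AF grant) = {q0, q1, q2, q3, q4}, add states in Sat(lock) with every successor in Z. Already a fixed point.
Sat(A[lock U AF grant]) = {q0, q1, q2, q3, q4}
q5 ∉ Sat(A[lock U AF grant]) = {q0, q1, q2, q3, q4}, so the formula does not hold at q5.

No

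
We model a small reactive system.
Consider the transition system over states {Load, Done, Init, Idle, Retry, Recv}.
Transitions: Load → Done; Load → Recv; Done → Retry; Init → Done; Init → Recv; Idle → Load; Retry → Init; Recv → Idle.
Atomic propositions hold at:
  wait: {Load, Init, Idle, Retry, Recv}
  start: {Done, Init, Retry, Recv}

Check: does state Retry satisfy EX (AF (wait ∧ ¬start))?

Sat(¬start) = {Load, Idle}
Sat(wait ∧ ¬start) = {Load, Idle}
AF (wait ∧ ¬start): least fixpoint, start Z0 = {Load, Idle}, add states with every successor in Z. Z1 = {Load, Idle, Recv}; fixed.
Sat(AF (wait ∧ ¬start)) = {Load, Idle, Recv}
Sat(EX (AF (wait ∧ ¬start))) = {s : some successor in {Load, Idle, Recv}} = {Load, Init, Idle, Recv}
Retry ∉ Sat(EX (AF (wait ∧ ¬start))) = {Load, Init, Idle, Recv}, so the formula does not hold at Retry.

No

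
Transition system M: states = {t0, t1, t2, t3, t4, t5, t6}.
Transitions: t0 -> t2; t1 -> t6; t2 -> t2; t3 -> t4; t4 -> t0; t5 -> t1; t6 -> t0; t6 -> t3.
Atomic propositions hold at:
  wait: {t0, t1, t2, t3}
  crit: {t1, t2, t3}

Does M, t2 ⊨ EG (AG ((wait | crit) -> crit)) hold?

Sat(wait | crit) = {t0, t1, t2, t3}
Sat((wait | crit) -> crit) = {t1, t2, t3, t4, t5, t6}
AG ((wait | crit) -> crit): greatest fixpoint, start Z0 = {t1, t2, t3, t4, t5, t6}, keep only states in Sat with every successor in Z. Z1 = {t1, t2, t3, t5}; Z2 = {t2, t5}; Z3 = {t2}; fixed.
Sat(AG ((wait | crit) -> crit)) = {t2}
EG (AG ((wait | crit) -> crit)): greatest fixpoint, start Z0 = {t2}, keep only states in Sat with some successor in Z. Already a fixed point.
Sat(EG (AG ((wait | crit) -> crit))) = {t2}
t2 ∈ Sat(EG (AG ((wait | crit) -> crit))) = {t2}, so the formula holds at t2.

Yes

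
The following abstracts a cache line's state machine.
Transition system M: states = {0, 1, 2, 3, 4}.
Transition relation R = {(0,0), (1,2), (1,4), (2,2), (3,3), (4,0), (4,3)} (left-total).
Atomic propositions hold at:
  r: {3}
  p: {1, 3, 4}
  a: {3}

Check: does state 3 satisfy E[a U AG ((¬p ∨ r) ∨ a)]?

Sat(¬p) = {0, 2}
Sat(¬p ∨ r) = {0, 2, 3}
Sat((¬p ∨ r) ∨ a) = {0, 2, 3}
AG ((¬p ∨ r) ∨ a): greatest fixpoint, start Z0 = {0, 2, 3}, keep only states in Sat with every successor in Z. Already a fixed point.
Sat(AG ((¬p ∨ r) ∨ a)) = {0, 2, 3}
E[a U AG ((¬p ∨ r) ∨ a)]: least fixpoint, start Z0 = Sat(AG ((¬p ∨ r) ∨ a)) = {0, 2, 3}, add states in Sat(a) with some successor in Z. Already a fixed point.
Sat(E[a U AG ((¬p ∨ r) ∨ a)]) = {0, 2, 3}
3 ∈ Sat(E[a U AG ((¬p ∨ r) ∨ a)]) = {0, 2, 3}, so the formula holds at 3.

Yes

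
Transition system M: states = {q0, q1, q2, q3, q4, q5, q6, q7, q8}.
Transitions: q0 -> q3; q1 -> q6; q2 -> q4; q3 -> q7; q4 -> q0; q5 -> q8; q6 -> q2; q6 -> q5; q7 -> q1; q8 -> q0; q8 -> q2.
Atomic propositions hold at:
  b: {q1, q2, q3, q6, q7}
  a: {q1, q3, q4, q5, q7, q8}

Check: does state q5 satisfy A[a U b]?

No

A[a U b]: least fixpoint, start Z0 = Sat(b) = {q1, q2, q3, q6, q7}, add states in Sat(a) with every successor in Z. Already a fixed point.
Sat(A[a U b]) = {q1, q2, q3, q6, q7}
q5 ∉ Sat(A[a U b]) = {q1, q2, q3, q6, q7}, so the formula does not hold at q5.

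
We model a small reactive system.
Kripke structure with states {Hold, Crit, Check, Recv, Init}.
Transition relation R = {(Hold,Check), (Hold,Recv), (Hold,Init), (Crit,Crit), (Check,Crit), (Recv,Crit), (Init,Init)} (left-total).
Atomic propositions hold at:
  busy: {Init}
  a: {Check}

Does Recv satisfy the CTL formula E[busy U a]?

E[busy U a]: least fixpoint, start Z0 = Sat(a) = {Check}, add states in Sat(busy) with some successor in Z. Already a fixed point.
Sat(E[busy U a]) = {Check}
Recv ∉ Sat(E[busy U a]) = {Check}, so the formula does not hold at Recv.

No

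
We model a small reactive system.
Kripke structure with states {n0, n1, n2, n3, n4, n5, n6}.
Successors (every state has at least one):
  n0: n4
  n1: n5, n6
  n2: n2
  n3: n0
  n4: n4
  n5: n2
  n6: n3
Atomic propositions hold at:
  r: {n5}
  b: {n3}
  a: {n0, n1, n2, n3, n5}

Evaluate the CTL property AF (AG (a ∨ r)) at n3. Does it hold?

Sat(a ∨ r) = {n0, n1, n2, n3, n5}
AG (a ∨ r): greatest fixpoint, start Z0 = {n0, n1, n2, n3, n5}, keep only states in Sat with every successor in Z. Z1 = {n2, n3, n5}; Z2 = {n2, n5}; fixed.
Sat(AG (a ∨ r)) = {n2, n5}
AF (AG (a ∨ r)): least fixpoint, start Z0 = {n2, n5}, add states with every successor in Z. Already a fixed point.
Sat(AF (AG (a ∨ r))) = {n2, n5}
n3 ∉ Sat(AF (AG (a ∨ r))) = {n2, n5}, so the formula does not hold at n3.

No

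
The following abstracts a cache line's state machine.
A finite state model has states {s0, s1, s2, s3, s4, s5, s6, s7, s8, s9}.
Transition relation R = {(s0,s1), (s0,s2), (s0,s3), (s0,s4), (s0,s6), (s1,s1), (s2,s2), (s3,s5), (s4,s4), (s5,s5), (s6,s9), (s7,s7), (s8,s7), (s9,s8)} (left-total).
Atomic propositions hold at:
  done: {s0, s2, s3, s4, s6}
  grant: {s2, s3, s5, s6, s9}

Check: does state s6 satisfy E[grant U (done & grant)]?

Sat(done & grant) = {s2, s3, s6}
E[grant U (done & grant)]: least fixpoint, start Z0 = Sat((done & grant)) = {s2, s3, s6}, add states in Sat(grant) with some successor in Z. Already a fixed point.
Sat(E[grant U (done & grant)]) = {s2, s3, s6}
s6 ∈ Sat(E[grant U (done & grant)]) = {s2, s3, s6}, so the formula holds at s6.

Yes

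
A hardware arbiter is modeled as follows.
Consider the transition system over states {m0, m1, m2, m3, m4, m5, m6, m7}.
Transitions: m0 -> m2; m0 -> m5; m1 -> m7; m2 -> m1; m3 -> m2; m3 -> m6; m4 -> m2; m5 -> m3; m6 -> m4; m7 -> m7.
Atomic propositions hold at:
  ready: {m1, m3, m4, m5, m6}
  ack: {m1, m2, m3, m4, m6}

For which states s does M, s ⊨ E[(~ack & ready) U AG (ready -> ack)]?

{m1, m2, m3, m4, m5, m6, m7}

Sat(~ack) = {m0, m5, m7}
Sat(~ack & ready) = {m5}
Sat(ready -> ack) = {m0, m1, m2, m3, m4, m6, m7}
AG (ready -> ack): greatest fixpoint, start Z0 = {m0, m1, m2, m3, m4, m6, m7}, keep only states in Sat with every successor in Z. Z1 = {m1, m2, m3, m4, m6, m7}; fixed.
Sat(AG (ready -> ack)) = {m1, m2, m3, m4, m6, m7}
E[(~ack & ready) U AG (ready -> ack)]: least fixpoint, start Z0 = Sat(AG (ready -> ack)) = {m1, m2, m3, m4, m6, m7}, add states in Sat(~ack & ready) with some successor in Z. Z1 = {m1, m2, m3, m4, m5, m6, m7}; fixed.
Sat(E[(~ack & ready) U AG (ready -> ack)]) = {m1, m2, m3, m4, m5, m6, m7}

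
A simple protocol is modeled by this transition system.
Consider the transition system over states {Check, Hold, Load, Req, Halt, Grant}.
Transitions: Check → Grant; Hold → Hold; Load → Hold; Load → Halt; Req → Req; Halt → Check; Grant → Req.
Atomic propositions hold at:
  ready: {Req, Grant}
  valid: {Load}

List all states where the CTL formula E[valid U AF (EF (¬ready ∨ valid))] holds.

{Check, Hold, Load, Halt}

Sat(¬ready) = {Check, Hold, Load, Halt}
Sat(¬ready ∨ valid) = {Check, Hold, Load, Halt}
EF (¬ready ∨ valid): least fixpoint, start Z0 = {Check, Hold, Load, Halt}, add states with some successor in Z. Already a fixed point.
Sat(EF (¬ready ∨ valid)) = {Check, Hold, Load, Halt}
AF (EF (¬ready ∨ valid)): least fixpoint, start Z0 = {Check, Hold, Load, Halt}, add states with every successor in Z. Already a fixed point.
Sat(AF (EF (¬ready ∨ valid))) = {Check, Hold, Load, Halt}
E[valid U AF (EF (¬ready ∨ valid))]: least fixpoint, start Z0 = Sat(AF (EF (¬ready ∨ valid))) = {Check, Hold, Load, Halt}, add states in Sat(valid) with some successor in Z. Already a fixed point.
Sat(E[valid U AF (EF (¬ready ∨ valid))]) = {Check, Hold, Load, Halt}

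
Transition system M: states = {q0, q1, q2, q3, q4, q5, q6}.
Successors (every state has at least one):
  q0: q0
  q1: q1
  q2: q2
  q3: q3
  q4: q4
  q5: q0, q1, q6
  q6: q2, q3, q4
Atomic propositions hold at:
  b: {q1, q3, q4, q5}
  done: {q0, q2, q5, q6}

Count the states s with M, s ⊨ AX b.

3

Sat(AX b) = {s : every successor in {q1, q3, q4, q5}} = {q1, q3, q4}
|Sat(AX b)| = |{q1, q3, q4}| = 3.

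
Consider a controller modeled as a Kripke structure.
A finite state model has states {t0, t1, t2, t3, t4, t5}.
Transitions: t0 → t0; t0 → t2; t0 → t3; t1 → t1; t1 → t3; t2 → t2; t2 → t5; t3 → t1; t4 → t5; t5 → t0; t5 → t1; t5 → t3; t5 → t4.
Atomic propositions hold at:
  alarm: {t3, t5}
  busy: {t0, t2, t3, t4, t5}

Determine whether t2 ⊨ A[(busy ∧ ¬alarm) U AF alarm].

Sat(¬alarm) = {t0, t1, t2, t4}
Sat(busy ∧ ¬alarm) = {t0, t2, t4}
AF alarm: least fixpoint, start Z0 = {t3, t5}, add states with every successor in Z. Z1 = {t3, t4, t5}; fixed.
Sat(AF alarm) = {t3, t4, t5}
A[(busy ∧ ¬alarm) U AF alarm]: least fixpoint, start Z0 = Sat(AF alarm) = {t3, t4, t5}, add states in Sat(busy ∧ ¬alarm) with every successor in Z. Already a fixed point.
Sat(A[(busy ∧ ¬alarm) U AF alarm]) = {t3, t4, t5}
t2 ∉ Sat(A[(busy ∧ ¬alarm) U AF alarm]) = {t3, t4, t5}, so the formula does not hold at t2.

No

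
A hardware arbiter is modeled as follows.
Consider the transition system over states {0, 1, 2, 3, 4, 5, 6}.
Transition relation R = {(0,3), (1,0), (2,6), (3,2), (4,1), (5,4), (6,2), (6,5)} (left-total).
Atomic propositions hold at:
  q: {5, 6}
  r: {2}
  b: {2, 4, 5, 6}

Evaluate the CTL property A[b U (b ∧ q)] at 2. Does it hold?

Yes

Sat(b ∧ q) = {5, 6}
A[b U (b ∧ q)]: least fixpoint, start Z0 = Sat((b ∧ q)) = {5, 6}, add states in Sat(b) with every successor in Z. Z1 = {2, 5, 6}; fixed.
Sat(A[b U (b ∧ q)]) = {2, 5, 6}
2 ∈ Sat(A[b U (b ∧ q)]) = {2, 5, 6}, so the formula holds at 2.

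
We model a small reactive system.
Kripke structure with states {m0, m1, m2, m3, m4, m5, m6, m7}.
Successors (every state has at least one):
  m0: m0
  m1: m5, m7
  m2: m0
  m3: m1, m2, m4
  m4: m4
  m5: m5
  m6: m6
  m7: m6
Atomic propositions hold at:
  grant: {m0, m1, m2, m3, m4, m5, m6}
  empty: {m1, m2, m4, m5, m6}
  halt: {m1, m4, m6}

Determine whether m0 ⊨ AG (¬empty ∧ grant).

Yes

Sat(¬empty) = {m0, m3, m7}
Sat(¬empty ∧ grant) = {m0, m3}
AG (¬empty ∧ grant): greatest fixpoint, start Z0 = {m0, m3}, keep only states in Sat with every successor in Z. Z1 = {m0}; fixed.
Sat(AG (¬empty ∧ grant)) = {m0}
m0 ∈ Sat(AG (¬empty ∧ grant)) = {m0}, so the formula holds at m0.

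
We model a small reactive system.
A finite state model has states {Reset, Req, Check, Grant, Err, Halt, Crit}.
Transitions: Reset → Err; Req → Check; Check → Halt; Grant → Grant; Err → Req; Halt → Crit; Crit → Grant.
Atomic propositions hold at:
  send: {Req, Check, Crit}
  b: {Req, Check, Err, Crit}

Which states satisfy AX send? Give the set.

{Req, Err, Halt}

Sat(AX send) = {s : every successor in {Req, Check, Crit}} = {Req, Err, Halt}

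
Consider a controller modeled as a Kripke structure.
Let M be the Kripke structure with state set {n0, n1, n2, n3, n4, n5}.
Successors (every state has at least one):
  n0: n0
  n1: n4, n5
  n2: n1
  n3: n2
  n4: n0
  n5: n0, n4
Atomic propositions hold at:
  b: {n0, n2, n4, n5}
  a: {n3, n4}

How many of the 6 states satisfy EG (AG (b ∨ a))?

Sat(b ∨ a) = {n0, n2, n3, n4, n5}
AG (b ∨ a): greatest fixpoint, start Z0 = {n0, n2, n3, n4, n5}, keep only states in Sat with every successor in Z. Z1 = {n0, n3, n4, n5}; Z2 = {n0, n4, n5}; fixed.
Sat(AG (b ∨ a)) = {n0, n4, n5}
EG (AG (b ∨ a)): greatest fixpoint, start Z0 = {n0, n4, n5}, keep only states in Sat with some successor in Z. Already a fixed point.
Sat(EG (AG (b ∨ a))) = {n0, n4, n5}
|Sat(EG (AG (b ∨ a)))| = |{n0, n4, n5}| = 3.

3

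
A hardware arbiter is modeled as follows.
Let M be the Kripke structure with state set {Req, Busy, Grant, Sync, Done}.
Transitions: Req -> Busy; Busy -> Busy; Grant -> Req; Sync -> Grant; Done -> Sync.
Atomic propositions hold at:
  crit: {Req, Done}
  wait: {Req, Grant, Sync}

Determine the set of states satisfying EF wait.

EF wait: least fixpoint, start Z0 = {Req, Grant, Sync}, add states with some successor in Z. Z1 = {Req, Grant, Sync, Done}; fixed.
Sat(EF wait) = {Req, Grant, Sync, Done}

{Req, Grant, Sync, Done}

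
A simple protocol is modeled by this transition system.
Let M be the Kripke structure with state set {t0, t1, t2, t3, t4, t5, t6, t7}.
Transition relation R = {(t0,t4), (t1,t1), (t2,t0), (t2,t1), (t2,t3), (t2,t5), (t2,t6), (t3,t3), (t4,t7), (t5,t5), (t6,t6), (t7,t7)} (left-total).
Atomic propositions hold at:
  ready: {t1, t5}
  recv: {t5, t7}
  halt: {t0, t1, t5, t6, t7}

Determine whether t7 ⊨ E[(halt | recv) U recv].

Yes

Sat(halt | recv) = {t0, t1, t5, t6, t7}
E[(halt | recv) U recv]: least fixpoint, start Z0 = Sat(recv) = {t5, t7}, add states in Sat(halt | recv) with some successor in Z. Already a fixed point.
Sat(E[(halt | recv) U recv]) = {t5, t7}
t7 ∈ Sat(E[(halt | recv) U recv]) = {t5, t7}, so the formula holds at t7.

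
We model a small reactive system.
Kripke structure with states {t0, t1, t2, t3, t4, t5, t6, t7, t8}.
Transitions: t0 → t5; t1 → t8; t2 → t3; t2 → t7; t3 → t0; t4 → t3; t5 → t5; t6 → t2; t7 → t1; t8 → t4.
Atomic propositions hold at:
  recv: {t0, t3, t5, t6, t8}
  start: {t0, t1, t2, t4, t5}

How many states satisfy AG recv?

AG recv: greatest fixpoint, start Z0 = {t0, t3, t5, t6, t8}, keep only states in Sat with every successor in Z. Z1 = {t0, t3, t5}; fixed.
Sat(AG recv) = {t0, t3, t5}
|Sat(AG recv)| = |{t0, t3, t5}| = 3.

3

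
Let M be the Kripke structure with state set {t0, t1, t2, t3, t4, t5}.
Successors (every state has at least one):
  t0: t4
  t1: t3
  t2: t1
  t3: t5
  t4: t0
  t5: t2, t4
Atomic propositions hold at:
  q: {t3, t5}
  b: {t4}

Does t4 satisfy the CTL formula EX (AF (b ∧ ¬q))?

Yes

Sat(¬q) = {t0, t1, t2, t4}
Sat(b ∧ ¬q) = {t4}
AF (b ∧ ¬q): least fixpoint, start Z0 = {t4}, add states with every successor in Z. Z1 = {t0, t4}; fixed.
Sat(AF (b ∧ ¬q)) = {t0, t4}
Sat(EX (AF (b ∧ ¬q))) = {s : some successor in {t0, t4}} = {t0, t4, t5}
t4 ∈ Sat(EX (AF (b ∧ ¬q))) = {t0, t4, t5}, so the formula holds at t4.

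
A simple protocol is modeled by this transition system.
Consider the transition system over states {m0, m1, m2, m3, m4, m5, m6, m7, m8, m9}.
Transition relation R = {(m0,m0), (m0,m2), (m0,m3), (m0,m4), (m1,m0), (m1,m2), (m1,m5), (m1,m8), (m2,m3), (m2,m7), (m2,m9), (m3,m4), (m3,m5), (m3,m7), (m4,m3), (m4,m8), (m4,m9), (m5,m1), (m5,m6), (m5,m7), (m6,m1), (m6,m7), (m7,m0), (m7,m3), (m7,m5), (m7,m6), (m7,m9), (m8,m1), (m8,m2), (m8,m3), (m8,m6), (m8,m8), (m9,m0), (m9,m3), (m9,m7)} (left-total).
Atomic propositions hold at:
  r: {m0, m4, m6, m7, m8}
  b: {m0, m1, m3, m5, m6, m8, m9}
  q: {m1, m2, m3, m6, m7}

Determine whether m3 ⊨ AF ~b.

Sat(~b) = {m2, m4, m7}
AF ~b: least fixpoint, start Z0 = {m2, m4, m7}, add states with every successor in Z. Already a fixed point.
Sat(AF ~b) = {m2, m4, m7}
m3 ∉ Sat(AF ~b) = {m2, m4, m7}, so the formula does not hold at m3.

No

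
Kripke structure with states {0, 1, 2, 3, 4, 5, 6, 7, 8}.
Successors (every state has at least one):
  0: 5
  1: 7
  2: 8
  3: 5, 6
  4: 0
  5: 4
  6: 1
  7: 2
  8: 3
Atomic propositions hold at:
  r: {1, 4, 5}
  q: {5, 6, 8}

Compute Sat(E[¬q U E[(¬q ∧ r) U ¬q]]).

{0, 1, 2, 3, 4, 7}

Sat(¬q) = {0, 1, 2, 3, 4, 7}
Sat(¬q ∧ r) = {1, 4}
E[(¬q ∧ r) U ¬q]: least fixpoint, start Z0 = Sat(¬q) = {0, 1, 2, 3, 4, 7}, add states in Sat(¬q ∧ r) with some successor in Z. Already a fixed point.
Sat(E[(¬q ∧ r) U ¬q]) = {0, 1, 2, 3, 4, 7}
E[¬q U E[(¬q ∧ r) U ¬q]]: least fixpoint, start Z0 = Sat(E[(¬q ∧ r) U ¬q]) = {0, 1, 2, 3, 4, 7}, add states in Sat(¬q) with some successor in Z. Already a fixed point.
Sat(E[¬q U E[(¬q ∧ r) U ¬q]]) = {0, 1, 2, 3, 4, 7}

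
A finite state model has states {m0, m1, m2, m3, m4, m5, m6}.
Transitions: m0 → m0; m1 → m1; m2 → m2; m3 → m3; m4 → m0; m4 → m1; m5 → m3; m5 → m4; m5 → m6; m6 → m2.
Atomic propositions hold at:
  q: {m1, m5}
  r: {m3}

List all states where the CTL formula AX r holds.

Sat(AX r) = {s : every successor in {m3}} = {m3}

{m3}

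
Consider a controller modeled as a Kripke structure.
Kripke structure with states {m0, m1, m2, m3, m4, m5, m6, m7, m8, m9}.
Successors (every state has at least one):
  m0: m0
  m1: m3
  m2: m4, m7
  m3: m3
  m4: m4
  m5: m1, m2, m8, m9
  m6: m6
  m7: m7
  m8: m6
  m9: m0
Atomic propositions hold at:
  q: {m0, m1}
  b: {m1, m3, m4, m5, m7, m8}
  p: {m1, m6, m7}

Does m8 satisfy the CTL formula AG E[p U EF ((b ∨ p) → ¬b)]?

Yes

Sat(b ∨ p) = {m1, m3, m4, m5, m6, m7, m8}
Sat(¬b) = {m0, m2, m6, m9}
Sat((b ∨ p) → ¬b) = {m0, m2, m6, m9}
EF ((b ∨ p) → ¬b): least fixpoint, start Z0 = {m0, m2, m6, m9}, add states with some successor in Z. Z1 = {m0, m2, m5, m6, m8, m9}; fixed.
Sat(EF ((b ∨ p) → ¬b)) = {m0, m2, m5, m6, m8, m9}
E[p U EF ((b ∨ p) → ¬b)]: least fixpoint, start Z0 = Sat(EF ((b ∨ p) → ¬b)) = {m0, m2, m5, m6, m8, m9}, add states in Sat(p) with some successor in Z. Already a fixed point.
Sat(E[p U EF ((b ∨ p) → ¬b)]) = {m0, m2, m5, m6, m8, m9}
AG E[p U EF ((b ∨ p) → ¬b)]: greatest fixpoint, start Z0 = {m0, m2, m5, m6, m8, m9}, keep only states in Sat with every successor in Z. Z1 = {m0, m6, m8, m9}; fixed.
Sat(AG E[p U EF ((b ∨ p) → ¬b)]) = {m0, m6, m8, m9}
m8 ∈ Sat(AG E[p U EF ((b ∨ p) → ¬b)]) = {m0, m6, m8, m9}, so the formula holds at m8.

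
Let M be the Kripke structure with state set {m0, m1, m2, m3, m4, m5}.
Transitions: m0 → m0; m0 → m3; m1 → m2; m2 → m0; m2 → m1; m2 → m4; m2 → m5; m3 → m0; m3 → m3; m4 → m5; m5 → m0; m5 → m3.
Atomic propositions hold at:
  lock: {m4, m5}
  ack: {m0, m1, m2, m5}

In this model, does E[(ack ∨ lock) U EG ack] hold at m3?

Sat(ack ∨ lock) = {m0, m1, m2, m4, m5}
EG ack: greatest fixpoint, start Z0 = {m0, m1, m2, m5}, keep only states in Sat with some successor in Z. Already a fixed point.
Sat(EG ack) = {m0, m1, m2, m5}
E[(ack ∨ lock) U EG ack]: least fixpoint, start Z0 = Sat(EG ack) = {m0, m1, m2, m5}, add states in Sat(ack ∨ lock) with some successor in Z. Z1 = {m0, m1, m2, m4, m5}; fixed.
Sat(E[(ack ∨ lock) U EG ack]) = {m0, m1, m2, m4, m5}
m3 ∉ Sat(E[(ack ∨ lock) U EG ack]) = {m0, m1, m2, m4, m5}, so the formula does not hold at m3.

No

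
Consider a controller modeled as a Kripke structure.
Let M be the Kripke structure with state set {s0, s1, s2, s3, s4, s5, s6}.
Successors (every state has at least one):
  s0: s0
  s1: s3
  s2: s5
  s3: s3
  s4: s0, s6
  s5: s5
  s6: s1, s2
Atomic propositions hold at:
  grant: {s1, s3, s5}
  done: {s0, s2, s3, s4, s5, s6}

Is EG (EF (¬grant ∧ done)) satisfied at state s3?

No

Sat(¬grant) = {s0, s2, s4, s6}
Sat(¬grant ∧ done) = {s0, s2, s4, s6}
EF (¬grant ∧ done): least fixpoint, start Z0 = {s0, s2, s4, s6}, add states with some successor in Z. Already a fixed point.
Sat(EF (¬grant ∧ done)) = {s0, s2, s4, s6}
EG (EF (¬grant ∧ done)): greatest fixpoint, start Z0 = {s0, s2, s4, s6}, keep only states in Sat with some successor in Z. Z1 = {s0, s4, s6}; Z2 = {s0, s4}; fixed.
Sat(EG (EF (¬grant ∧ done))) = {s0, s4}
s3 ∉ Sat(EG (EF (¬grant ∧ done))) = {s0, s4}, so the formula does not hold at s3.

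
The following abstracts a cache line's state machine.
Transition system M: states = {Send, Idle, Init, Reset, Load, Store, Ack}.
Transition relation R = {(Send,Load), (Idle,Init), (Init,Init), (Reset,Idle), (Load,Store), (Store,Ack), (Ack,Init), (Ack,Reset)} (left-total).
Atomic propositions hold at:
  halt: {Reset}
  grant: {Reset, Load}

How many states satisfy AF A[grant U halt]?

1

A[grant U halt]: least fixpoint, start Z0 = Sat(halt) = {Reset}, add states in Sat(grant) with every successor in Z. Already a fixed point.
Sat(A[grant U halt]) = {Reset}
AF A[grant U halt]: least fixpoint, start Z0 = {Reset}, add states with every successor in Z. Already a fixed point.
Sat(AF A[grant U halt]) = {Reset}
|Sat(AF A[grant U halt])| = |{Reset}| = 1.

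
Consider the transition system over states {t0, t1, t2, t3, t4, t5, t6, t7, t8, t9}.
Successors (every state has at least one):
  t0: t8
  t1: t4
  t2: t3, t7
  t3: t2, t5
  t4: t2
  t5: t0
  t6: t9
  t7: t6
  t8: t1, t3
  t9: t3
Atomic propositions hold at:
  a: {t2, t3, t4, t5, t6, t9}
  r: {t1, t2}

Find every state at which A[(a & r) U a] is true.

Sat(a & r) = {t2}
A[(a & r) U a]: least fixpoint, start Z0 = Sat(a) = {t2, t3, t4, t5, t6, t9}, add states in Sat(a & r) with every successor in Z. Already a fixed point.
Sat(A[(a & r) U a]) = {t2, t3, t4, t5, t6, t9}

{t2, t3, t4, t5, t6, t9}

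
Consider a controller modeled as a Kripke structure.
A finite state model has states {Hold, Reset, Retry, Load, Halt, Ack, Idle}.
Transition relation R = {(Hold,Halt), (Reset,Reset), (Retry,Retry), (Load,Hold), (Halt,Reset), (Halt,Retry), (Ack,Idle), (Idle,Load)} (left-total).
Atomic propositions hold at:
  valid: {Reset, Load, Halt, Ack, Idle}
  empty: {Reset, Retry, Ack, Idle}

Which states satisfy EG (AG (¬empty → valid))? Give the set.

Sat(¬empty) = {Hold, Load, Halt}
Sat(¬empty → valid) = {Reset, Retry, Load, Halt, Ack, Idle}
AG (¬empty → valid): greatest fixpoint, start Z0 = {Reset, Retry, Load, Halt, Ack, Idle}, keep only states in Sat with every successor in Z. Z1 = {Reset, Retry, Halt, Ack, Idle}; Z2 = {Reset, Retry, Halt, Ack}; Z3 = {Reset, Retry, Halt}; fixed.
Sat(AG (¬empty → valid)) = {Reset, Retry, Halt}
EG (AG (¬empty → valid)): greatest fixpoint, start Z0 = {Reset, Retry, Halt}, keep only states in Sat with some successor in Z. Already a fixed point.
Sat(EG (AG (¬empty → valid))) = {Reset, Retry, Halt}

{Reset, Retry, Halt}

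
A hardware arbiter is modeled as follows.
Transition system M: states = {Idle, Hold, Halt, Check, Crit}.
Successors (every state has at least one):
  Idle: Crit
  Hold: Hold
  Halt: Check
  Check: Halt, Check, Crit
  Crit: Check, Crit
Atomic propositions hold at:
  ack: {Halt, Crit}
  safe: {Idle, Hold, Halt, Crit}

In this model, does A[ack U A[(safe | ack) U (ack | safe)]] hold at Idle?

Sat(safe | ack) = {Idle, Hold, Halt, Crit}
Sat(ack | safe) = {Idle, Hold, Halt, Crit}
A[(safe | ack) U (ack | safe)]: least fixpoint, start Z0 = Sat((ack | safe)) = {Idle, Hold, Halt, Crit}, add states in Sat(safe | ack) with every successor in Z. Already a fixed point.
Sat(A[(safe | ack) U (ack | safe)]) = {Idle, Hold, Halt, Crit}
A[ack U A[(safe | ack) U (ack | safe)]]: least fixpoint, start Z0 = Sat(A[(safe | ack) U (ack | safe)]) = {Idle, Hold, Halt, Crit}, add states in Sat(ack) with every successor in Z. Already a fixed point.
Sat(A[ack U A[(safe | ack) U (ack | safe)]]) = {Idle, Hold, Halt, Crit}
Idle ∈ Sat(A[ack U A[(safe | ack) U (ack | safe)]]) = {Idle, Hold, Halt, Crit}, so the formula holds at Idle.

Yes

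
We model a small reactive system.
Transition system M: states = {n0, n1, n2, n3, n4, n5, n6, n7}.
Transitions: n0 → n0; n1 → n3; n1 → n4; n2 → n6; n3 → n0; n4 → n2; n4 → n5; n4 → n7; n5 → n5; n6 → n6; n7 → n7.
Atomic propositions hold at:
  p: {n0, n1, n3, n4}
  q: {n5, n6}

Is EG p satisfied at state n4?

No

EG p: greatest fixpoint, start Z0 = {n0, n1, n3, n4}, keep only states in Sat with some successor in Z. Z1 = {n0, n1, n3}; fixed.
Sat(EG p) = {n0, n1, n3}
n4 ∉ Sat(EG p) = {n0, n1, n3}, so the formula does not hold at n4.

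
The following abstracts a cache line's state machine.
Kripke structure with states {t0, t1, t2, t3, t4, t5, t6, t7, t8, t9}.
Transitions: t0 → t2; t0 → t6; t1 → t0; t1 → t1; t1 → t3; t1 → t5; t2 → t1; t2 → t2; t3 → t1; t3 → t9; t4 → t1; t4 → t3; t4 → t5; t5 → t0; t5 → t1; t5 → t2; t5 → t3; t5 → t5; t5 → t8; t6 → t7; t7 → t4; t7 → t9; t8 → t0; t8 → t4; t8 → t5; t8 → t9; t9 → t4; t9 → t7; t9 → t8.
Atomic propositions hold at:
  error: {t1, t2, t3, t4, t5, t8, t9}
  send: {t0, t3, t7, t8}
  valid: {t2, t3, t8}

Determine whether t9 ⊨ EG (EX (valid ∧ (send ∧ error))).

Sat(send ∧ error) = {t3, t8}
Sat(valid ∧ (send ∧ error)) = {t3, t8}
Sat(EX (valid ∧ (send ∧ error))) = {s : some successor in {t3, t8}} = {t1, t4, t5, t9}
EG (EX (valid ∧ (send ∧ error))): greatest fixpoint, start Z0 = {t1, t4, t5, t9}, keep only states in Sat with some successor in Z. Already a fixed point.
Sat(EG (EX (valid ∧ (send ∧ error)))) = {t1, t4, t5, t9}
t9 ∈ Sat(EG (EX (valid ∧ (send ∧ error)))) = {t1, t4, t5, t9}, so the formula holds at t9.

Yes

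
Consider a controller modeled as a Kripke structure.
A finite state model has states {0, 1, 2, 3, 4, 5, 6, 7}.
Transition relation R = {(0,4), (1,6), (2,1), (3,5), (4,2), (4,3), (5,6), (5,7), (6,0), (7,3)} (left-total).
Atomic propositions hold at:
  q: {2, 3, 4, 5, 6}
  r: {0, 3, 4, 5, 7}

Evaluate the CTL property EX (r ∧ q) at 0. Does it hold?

Yes

Sat(r ∧ q) = {3, 4, 5}
Sat(EX (r ∧ q)) = {s : some successor in {3, 4, 5}} = {0, 3, 4, 7}
0 ∈ Sat(EX (r ∧ q)) = {0, 3, 4, 7}, so the formula holds at 0.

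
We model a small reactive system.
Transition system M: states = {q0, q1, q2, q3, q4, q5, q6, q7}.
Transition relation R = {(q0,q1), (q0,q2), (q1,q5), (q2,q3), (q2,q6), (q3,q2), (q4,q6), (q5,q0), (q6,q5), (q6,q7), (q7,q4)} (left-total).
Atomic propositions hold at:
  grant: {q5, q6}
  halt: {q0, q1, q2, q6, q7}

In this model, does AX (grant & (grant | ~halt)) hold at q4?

Yes

Sat(~halt) = {q3, q4, q5}
Sat(grant | ~halt) = {q3, q4, q5, q6}
Sat(grant & (grant | ~halt)) = {q5, q6}
Sat(AX (grant & (grant | ~halt))) = {s : every successor in {q5, q6}} = {q1, q4}
q4 ∈ Sat(AX (grant & (grant | ~halt))) = {q1, q4}, so the formula holds at q4.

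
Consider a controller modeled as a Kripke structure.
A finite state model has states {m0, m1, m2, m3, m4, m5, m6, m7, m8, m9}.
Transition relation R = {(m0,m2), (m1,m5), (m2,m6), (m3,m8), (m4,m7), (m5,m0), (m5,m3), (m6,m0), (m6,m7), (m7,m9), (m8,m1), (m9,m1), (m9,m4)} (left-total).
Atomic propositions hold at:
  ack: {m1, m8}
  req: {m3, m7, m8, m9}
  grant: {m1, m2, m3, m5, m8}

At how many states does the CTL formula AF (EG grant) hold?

EG grant: greatest fixpoint, start Z0 = {m1, m2, m3, m5, m8}, keep only states in Sat with some successor in Z. Z1 = {m1, m3, m5, m8}; fixed.
Sat(EG grant) = {m1, m3, m5, m8}
AF (EG grant): least fixpoint, start Z0 = {m1, m3, m5, m8}, add states with every successor in Z. Already a fixed point.
Sat(AF (EG grant)) = {m1, m3, m5, m8}
|Sat(AF (EG grant))| = |{m1, m3, m5, m8}| = 4.

4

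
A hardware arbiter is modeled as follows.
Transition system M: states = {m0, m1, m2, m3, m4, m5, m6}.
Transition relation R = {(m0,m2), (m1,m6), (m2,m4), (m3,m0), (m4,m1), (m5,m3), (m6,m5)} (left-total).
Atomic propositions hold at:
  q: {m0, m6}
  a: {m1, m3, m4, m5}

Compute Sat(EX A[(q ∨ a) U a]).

{m1, m2, m4, m5, m6}

Sat(q ∨ a) = {m0, m1, m3, m4, m5, m6}
A[(q ∨ a) U a]: least fixpoint, start Z0 = Sat(a) = {m1, m3, m4, m5}, add states in Sat(q ∨ a) with every successor in Z. Z1 = {m1, m3, m4, m5, m6}; fixed.
Sat(A[(q ∨ a) U a]) = {m1, m3, m4, m5, m6}
Sat(EX A[(q ∨ a) U a]) = {s : some successor in {m1, m3, m4, m5, m6}} = {m1, m2, m4, m5, m6}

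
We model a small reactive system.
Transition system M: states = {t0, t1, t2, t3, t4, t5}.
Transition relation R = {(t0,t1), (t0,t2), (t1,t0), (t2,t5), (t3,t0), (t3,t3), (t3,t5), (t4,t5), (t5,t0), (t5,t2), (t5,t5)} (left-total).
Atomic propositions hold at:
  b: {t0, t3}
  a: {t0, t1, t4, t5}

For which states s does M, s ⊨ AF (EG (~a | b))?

{t3}

Sat(~a) = {t2, t3}
Sat(~a | b) = {t0, t2, t3}
EG (~a | b): greatest fixpoint, start Z0 = {t0, t2, t3}, keep only states in Sat with some successor in Z. Z1 = {t0, t3}; Z2 = {t3}; fixed.
Sat(EG (~a | b)) = {t3}
AF (EG (~a | b)): least fixpoint, start Z0 = {t3}, add states with every successor in Z. Already a fixed point.
Sat(AF (EG (~a | b))) = {t3}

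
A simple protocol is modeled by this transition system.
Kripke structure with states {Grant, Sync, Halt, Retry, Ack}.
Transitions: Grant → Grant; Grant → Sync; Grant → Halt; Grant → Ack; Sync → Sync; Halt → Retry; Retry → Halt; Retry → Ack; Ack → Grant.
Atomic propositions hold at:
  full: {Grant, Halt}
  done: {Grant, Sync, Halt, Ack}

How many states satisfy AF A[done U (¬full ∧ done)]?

Sat(¬full) = {Sync, Retry, Ack}
Sat(¬full ∧ done) = {Sync, Ack}
A[done U (¬full ∧ done)]: least fixpoint, start Z0 = Sat((¬full ∧ done)) = {Sync, Ack}, add states in Sat(done) with every successor in Z. Already a fixed point.
Sat(A[done U (¬full ∧ done)]) = {Sync, Ack}
AF A[done U (¬full ∧ done)]: least fixpoint, start Z0 = {Sync, Ack}, add states with every successor in Z. Already a fixed point.
Sat(AF A[done U (¬full ∧ done)]) = {Sync, Ack}
|Sat(AF A[done U (¬full ∧ done)])| = |{Sync, Ack}| = 2.

2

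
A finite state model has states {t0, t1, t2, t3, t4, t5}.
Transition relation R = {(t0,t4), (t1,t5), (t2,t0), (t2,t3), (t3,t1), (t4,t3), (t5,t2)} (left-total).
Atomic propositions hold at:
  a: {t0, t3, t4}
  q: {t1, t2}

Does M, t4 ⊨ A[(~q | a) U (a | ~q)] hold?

Yes

Sat(~q) = {t0, t3, t4, t5}
Sat(~q | a) = {t0, t3, t4, t5}
Sat(a | ~q) = {t0, t3, t4, t5}
A[(~q | a) U (a | ~q)]: least fixpoint, start Z0 = Sat((a | ~q)) = {t0, t3, t4, t5}, add states in Sat(~q | a) with every successor in Z. Already a fixed point.
Sat(A[(~q | a) U (a | ~q)]) = {t0, t3, t4, t5}
t4 ∈ Sat(A[(~q | a) U (a | ~q)]) = {t0, t3, t4, t5}, so the formula holds at t4.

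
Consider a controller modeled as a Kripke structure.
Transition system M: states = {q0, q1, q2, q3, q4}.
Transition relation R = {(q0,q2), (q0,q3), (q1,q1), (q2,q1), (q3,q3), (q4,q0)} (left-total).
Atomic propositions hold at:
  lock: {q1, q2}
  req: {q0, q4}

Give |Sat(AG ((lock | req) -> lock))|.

3

Sat(lock | req) = {q0, q1, q2, q4}
Sat((lock | req) -> lock) = {q1, q2, q3}
AG ((lock | req) -> lock): greatest fixpoint, start Z0 = {q1, q2, q3}, keep only states in Sat with every successor in Z. Already a fixed point.
Sat(AG ((lock | req) -> lock)) = {q1, q2, q3}
|Sat(AG ((lock | req) -> lock))| = |{q1, q2, q3}| = 3.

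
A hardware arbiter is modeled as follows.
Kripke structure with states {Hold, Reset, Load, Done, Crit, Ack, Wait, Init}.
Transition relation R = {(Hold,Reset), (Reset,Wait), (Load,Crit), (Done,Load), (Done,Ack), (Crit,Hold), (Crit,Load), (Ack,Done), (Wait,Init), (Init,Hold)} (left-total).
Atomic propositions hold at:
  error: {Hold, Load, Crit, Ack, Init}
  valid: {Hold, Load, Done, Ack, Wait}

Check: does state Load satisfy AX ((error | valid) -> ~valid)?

Yes

Sat(error | valid) = {Hold, Load, Done, Crit, Ack, Wait, Init}
Sat(~valid) = {Reset, Crit, Init}
Sat((error | valid) -> ~valid) = {Reset, Crit, Init}
Sat(AX ((error | valid) -> ~valid)) = {s : every successor in {Reset, Crit, Init}} = {Hold, Load, Wait}
Load ∈ Sat(AX ((error | valid) -> ~valid)) = {Hold, Load, Wait}, so the formula holds at Load.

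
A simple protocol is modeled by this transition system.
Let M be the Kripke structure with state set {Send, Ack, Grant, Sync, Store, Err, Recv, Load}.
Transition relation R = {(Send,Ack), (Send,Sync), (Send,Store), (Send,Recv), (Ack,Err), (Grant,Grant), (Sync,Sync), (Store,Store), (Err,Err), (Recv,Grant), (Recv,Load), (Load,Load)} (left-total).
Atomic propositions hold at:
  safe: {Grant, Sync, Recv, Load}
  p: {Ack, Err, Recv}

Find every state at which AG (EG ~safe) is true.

Sat(~safe) = {Send, Ack, Store, Err}
EG ~safe: greatest fixpoint, start Z0 = {Send, Ack, Store, Err}, keep only states in Sat with some successor in Z. Already a fixed point.
Sat(EG ~safe) = {Send, Ack, Store, Err}
AG (EG ~safe): greatest fixpoint, start Z0 = {Send, Ack, Store, Err}, keep only states in Sat with every successor in Z. Z1 = {Ack, Store, Err}; fixed.
Sat(AG (EG ~safe)) = {Ack, Store, Err}

{Ack, Store, Err}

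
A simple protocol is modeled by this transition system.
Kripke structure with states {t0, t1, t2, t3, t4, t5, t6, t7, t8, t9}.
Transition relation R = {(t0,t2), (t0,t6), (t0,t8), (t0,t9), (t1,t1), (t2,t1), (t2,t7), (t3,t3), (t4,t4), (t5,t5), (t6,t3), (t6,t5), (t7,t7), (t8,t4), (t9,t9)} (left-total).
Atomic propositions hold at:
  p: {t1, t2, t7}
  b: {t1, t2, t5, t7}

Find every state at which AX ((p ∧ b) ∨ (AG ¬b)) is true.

Sat(p ∧ b) = {t1, t2, t7}
Sat(¬b) = {t0, t3, t4, t6, t8, t9}
AG ¬b: greatest fixpoint, start Z0 = {t0, t3, t4, t6, t8, t9}, keep only states in Sat with every successor in Z. Z1 = {t3, t4, t8, t9}; fixed.
Sat(AG ¬b) = {t3, t4, t8, t9}
Sat((p ∧ b) ∨ (AG ¬b)) = {t1, t2, t3, t4, t7, t8, t9}
Sat(AX ((p ∧ b) ∨ (AG ¬b))) = {s : every successor in {t1, t2, t3, t4, t7, t8, t9}} = {t1, t2, t3, t4, t7, t8, t9}

{t1, t2, t3, t4, t7, t8, t9}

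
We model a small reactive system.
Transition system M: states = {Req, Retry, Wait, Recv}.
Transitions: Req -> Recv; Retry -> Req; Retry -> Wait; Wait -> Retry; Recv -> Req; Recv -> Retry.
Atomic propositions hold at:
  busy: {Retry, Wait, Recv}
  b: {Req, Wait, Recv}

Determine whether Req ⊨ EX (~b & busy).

No

Sat(~b) = {Retry}
Sat(~b & busy) = {Retry}
Sat(EX (~b & busy)) = {s : some successor in {Retry}} = {Wait, Recv}
Req ∉ Sat(EX (~b & busy)) = {Wait, Recv}, so the formula does not hold at Req.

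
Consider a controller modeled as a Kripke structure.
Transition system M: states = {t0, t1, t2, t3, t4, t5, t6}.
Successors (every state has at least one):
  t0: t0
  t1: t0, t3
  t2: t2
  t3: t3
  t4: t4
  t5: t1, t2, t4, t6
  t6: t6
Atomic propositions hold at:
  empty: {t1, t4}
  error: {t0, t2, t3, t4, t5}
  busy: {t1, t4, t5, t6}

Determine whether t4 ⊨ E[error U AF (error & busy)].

Yes

Sat(error & busy) = {t4, t5}
AF (error & busy): least fixpoint, start Z0 = {t4, t5}, add states with every successor in Z. Already a fixed point.
Sat(AF (error & busy)) = {t4, t5}
E[error U AF (error & busy)]: least fixpoint, start Z0 = Sat(AF (error & busy)) = {t4, t5}, add states in Sat(error) with some successor in Z. Already a fixed point.
Sat(E[error U AF (error & busy)]) = {t4, t5}
t4 ∈ Sat(E[error U AF (error & busy)]) = {t4, t5}, so the formula holds at t4.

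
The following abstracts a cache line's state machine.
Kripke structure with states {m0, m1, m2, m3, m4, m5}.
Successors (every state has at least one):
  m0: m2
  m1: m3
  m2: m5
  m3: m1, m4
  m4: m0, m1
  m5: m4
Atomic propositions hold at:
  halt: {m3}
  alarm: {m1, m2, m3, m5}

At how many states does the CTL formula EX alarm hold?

Sat(EX alarm) = {s : some successor in {m1, m2, m3, m5}} = {m0, m1, m2, m3, m4}
|Sat(EX alarm)| = |{m0, m1, m2, m3, m4}| = 5.

5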